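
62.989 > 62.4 True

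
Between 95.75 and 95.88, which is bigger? 95.88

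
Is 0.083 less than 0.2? Yes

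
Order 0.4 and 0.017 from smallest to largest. 0.017, 0.4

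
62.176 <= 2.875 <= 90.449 False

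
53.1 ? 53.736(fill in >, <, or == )<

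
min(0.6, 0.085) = 0.085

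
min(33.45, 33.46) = 33.45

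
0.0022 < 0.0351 True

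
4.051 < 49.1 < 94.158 True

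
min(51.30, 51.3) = 51.30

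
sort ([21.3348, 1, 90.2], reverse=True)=[90.2, 21.3348, 1]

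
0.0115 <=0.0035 False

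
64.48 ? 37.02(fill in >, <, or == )>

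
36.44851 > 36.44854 False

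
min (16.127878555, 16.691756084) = 16.127878555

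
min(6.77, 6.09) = 6.09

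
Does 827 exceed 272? Yes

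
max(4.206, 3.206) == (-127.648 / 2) False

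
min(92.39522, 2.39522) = 2.39522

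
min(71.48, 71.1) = 71.1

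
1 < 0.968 False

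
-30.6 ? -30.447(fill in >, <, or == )<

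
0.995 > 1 False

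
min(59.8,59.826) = 59.8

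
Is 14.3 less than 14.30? No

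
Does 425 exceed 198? Yes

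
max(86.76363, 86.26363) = 86.76363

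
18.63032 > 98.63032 False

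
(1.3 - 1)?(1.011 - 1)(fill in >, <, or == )>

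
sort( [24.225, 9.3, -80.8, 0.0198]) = [-80.8, 0.0198, 9.3, 24.225]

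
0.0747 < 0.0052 False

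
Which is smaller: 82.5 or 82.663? 82.5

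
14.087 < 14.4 True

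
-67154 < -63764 True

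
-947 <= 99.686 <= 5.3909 False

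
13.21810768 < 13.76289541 True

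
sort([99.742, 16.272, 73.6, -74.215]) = [-74.215, 16.272, 73.6, 99.742]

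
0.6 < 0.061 False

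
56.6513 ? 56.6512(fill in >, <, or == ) >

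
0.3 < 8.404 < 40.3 True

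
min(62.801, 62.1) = 62.1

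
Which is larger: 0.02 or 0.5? 0.5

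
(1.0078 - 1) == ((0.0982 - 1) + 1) False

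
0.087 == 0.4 False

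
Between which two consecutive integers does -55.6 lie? -56 and -55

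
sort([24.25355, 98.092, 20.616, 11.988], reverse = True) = [98.092, 24.25355, 20.616, 11.988]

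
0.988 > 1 False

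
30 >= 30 True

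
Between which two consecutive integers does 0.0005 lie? 0 and 1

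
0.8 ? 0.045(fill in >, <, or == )>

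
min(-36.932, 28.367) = -36.932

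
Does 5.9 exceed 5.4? Yes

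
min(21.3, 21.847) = 21.3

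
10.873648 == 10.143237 False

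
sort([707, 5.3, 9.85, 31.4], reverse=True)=[707, 31.4, 9.85, 5.3]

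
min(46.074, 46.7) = 46.074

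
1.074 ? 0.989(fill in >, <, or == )>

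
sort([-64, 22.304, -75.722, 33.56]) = [-75.722, -64, 22.304, 33.56]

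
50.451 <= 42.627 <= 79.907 False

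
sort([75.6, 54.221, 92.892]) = [54.221, 75.6, 92.892]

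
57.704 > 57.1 True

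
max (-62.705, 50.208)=50.208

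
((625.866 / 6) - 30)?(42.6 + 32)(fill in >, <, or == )<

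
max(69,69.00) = 69.00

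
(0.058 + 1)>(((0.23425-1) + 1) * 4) True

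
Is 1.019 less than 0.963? No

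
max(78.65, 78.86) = 78.86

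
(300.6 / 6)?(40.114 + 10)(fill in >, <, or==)<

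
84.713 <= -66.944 False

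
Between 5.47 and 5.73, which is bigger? 5.73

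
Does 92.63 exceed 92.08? Yes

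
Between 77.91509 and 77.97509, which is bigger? 77.97509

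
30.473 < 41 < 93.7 True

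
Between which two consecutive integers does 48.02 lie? 48 and 49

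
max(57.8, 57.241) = 57.8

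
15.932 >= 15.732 True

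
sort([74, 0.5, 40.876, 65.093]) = [0.5, 40.876, 65.093, 74]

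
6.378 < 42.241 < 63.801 True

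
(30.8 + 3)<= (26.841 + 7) True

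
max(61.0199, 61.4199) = 61.4199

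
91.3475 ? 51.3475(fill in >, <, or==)>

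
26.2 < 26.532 True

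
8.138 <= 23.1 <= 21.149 False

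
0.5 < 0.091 False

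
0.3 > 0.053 True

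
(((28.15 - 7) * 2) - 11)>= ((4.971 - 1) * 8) False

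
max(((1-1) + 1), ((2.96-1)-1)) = 1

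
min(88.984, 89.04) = 88.984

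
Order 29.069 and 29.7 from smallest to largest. 29.069, 29.7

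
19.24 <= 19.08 False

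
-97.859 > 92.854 False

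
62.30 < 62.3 False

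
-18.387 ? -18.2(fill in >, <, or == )<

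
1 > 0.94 True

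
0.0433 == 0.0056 False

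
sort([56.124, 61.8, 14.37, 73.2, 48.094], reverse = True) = [73.2, 61.8, 56.124, 48.094, 14.37]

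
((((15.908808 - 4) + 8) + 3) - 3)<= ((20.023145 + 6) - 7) False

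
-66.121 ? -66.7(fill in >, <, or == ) >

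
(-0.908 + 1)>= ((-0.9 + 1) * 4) False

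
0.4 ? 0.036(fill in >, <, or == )>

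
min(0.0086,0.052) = 0.0086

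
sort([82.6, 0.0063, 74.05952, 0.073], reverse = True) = [82.6, 74.05952, 0.073, 0.0063]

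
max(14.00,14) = 14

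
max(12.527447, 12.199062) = 12.527447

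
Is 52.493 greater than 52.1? Yes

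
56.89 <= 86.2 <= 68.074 False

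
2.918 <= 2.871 False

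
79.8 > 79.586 True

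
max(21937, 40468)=40468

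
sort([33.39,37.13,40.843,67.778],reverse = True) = [67.778,40.843,37.13,33.39]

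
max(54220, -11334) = 54220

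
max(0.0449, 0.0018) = 0.0449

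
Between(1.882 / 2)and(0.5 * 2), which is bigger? (0.5 * 2)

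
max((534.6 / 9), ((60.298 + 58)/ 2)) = 59.4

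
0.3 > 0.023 True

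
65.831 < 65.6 False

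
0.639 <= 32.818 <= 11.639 False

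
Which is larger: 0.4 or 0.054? 0.4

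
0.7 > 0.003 True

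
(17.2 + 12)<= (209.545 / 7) True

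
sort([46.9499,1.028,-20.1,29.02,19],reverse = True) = [46.9499,29.02,19,1.028,-20.1]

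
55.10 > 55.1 False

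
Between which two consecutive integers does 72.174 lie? 72 and 73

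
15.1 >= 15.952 False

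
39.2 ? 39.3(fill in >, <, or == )<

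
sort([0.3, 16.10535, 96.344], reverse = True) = [96.344, 16.10535, 0.3]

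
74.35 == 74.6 False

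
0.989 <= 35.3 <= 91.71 True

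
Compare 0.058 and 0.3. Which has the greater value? 0.3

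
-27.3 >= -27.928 True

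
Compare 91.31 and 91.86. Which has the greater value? 91.86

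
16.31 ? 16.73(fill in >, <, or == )<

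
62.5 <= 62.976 True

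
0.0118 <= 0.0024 False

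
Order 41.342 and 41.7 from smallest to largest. 41.342, 41.7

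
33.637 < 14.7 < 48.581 False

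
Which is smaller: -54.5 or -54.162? -54.5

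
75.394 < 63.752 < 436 False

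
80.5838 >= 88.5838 False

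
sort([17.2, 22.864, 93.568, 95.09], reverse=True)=[95.09, 93.568, 22.864, 17.2]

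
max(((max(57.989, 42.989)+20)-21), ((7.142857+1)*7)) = 56.999999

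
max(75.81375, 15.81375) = 75.81375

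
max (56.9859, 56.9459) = 56.9859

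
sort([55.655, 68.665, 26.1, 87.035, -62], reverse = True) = [87.035, 68.665, 55.655, 26.1, -62]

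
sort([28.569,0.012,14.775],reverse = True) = [28.569,14.775,0.012]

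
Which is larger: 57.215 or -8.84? 57.215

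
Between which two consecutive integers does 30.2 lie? 30 and 31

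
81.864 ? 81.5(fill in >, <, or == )>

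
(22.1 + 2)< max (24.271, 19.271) True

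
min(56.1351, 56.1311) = 56.1311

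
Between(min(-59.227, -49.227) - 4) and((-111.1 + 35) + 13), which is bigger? ((-111.1 + 35) + 13)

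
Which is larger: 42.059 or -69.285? 42.059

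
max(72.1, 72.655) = 72.655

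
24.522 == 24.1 False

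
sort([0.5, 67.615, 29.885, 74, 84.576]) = [0.5, 29.885, 67.615, 74, 84.576]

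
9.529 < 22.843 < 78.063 True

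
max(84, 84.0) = 84.0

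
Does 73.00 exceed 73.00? No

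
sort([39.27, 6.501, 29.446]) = [6.501, 29.446, 39.27]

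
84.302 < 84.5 True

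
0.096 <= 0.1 True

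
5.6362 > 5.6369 False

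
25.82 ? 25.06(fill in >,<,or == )>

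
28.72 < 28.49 False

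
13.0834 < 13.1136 True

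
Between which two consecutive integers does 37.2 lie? 37 and 38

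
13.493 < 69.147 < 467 True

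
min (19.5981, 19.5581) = 19.5581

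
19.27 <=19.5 True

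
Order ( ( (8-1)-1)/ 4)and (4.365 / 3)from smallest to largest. (4.365 / 3), ( ( (8-1)-1)/ 4)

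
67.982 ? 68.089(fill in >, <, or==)<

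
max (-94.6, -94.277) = -94.277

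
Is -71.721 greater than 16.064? No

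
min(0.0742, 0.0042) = 0.0042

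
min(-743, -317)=-743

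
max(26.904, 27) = 27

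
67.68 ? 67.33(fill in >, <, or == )>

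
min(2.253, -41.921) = -41.921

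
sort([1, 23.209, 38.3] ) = [1, 23.209, 38.3]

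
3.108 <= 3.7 True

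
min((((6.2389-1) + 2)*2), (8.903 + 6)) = 14.4778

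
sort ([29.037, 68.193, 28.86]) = [28.86, 29.037, 68.193]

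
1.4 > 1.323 True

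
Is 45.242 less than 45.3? Yes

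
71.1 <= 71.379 True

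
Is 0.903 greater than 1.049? No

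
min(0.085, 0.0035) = 0.0035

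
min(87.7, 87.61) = 87.61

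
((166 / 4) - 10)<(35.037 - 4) False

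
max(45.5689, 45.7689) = 45.7689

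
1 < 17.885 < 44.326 True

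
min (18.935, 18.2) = 18.2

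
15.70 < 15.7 False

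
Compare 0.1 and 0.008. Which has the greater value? 0.1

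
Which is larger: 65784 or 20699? 65784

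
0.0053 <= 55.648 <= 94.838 True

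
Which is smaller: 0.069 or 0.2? 0.069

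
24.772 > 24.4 True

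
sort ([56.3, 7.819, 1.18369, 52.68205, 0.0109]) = [0.0109, 1.18369, 7.819, 52.68205, 56.3]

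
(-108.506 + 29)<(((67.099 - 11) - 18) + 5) True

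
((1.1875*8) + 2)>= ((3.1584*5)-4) False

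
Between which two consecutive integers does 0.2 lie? 0 and 1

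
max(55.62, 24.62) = 55.62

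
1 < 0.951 False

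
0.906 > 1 False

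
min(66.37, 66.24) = 66.24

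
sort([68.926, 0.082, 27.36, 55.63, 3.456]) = [0.082, 3.456, 27.36, 55.63, 68.926]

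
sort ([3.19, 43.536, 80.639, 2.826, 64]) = [2.826, 3.19, 43.536, 64, 80.639]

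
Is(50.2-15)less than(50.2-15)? No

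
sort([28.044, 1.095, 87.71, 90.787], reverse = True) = [90.787, 87.71, 28.044, 1.095]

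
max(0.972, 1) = 1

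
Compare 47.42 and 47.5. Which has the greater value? 47.5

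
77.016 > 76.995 True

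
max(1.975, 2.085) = 2.085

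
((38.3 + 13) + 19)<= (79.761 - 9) True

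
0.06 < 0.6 True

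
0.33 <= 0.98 True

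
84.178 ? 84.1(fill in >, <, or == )>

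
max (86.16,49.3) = 86.16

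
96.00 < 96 False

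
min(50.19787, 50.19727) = 50.19727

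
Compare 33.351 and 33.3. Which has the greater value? 33.351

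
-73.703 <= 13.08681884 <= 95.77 True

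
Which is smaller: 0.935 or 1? 0.935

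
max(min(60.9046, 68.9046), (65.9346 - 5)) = 60.9346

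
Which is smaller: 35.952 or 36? 35.952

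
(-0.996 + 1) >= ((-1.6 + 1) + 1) False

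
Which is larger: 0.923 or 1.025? 1.025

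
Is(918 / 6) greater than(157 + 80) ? No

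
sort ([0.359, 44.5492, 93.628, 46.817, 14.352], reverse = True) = [93.628, 46.817, 44.5492, 14.352, 0.359]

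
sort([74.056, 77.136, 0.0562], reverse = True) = [77.136, 74.056, 0.0562]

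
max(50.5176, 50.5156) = 50.5176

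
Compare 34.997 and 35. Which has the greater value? 35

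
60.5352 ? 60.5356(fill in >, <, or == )<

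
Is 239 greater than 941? No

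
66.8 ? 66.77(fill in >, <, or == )>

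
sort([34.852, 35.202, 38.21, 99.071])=[34.852, 35.202, 38.21, 99.071]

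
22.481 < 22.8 True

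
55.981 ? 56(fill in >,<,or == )<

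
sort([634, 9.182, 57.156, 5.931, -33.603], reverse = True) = [634, 57.156, 9.182, 5.931, -33.603]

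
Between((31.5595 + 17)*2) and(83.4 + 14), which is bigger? (83.4 + 14)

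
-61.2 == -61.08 False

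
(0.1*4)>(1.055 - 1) True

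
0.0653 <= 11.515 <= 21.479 True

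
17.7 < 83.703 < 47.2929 False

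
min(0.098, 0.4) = 0.098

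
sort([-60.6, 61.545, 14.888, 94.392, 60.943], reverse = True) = [94.392, 61.545, 60.943, 14.888, -60.6]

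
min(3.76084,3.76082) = 3.76082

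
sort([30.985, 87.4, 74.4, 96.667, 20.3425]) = [20.3425, 30.985, 74.4, 87.4, 96.667]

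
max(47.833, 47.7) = 47.833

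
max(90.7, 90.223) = 90.7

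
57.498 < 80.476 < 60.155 False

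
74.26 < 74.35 True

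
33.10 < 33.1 False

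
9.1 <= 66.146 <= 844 True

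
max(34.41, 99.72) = 99.72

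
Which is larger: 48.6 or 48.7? 48.7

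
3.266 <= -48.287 False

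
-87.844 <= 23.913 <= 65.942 True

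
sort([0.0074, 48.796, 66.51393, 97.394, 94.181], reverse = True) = [97.394, 94.181, 66.51393, 48.796, 0.0074]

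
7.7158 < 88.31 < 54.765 False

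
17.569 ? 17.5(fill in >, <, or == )>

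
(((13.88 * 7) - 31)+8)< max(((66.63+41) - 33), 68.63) True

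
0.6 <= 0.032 False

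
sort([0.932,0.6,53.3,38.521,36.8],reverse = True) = [53.3,38.521,36.8,0.932,0.6]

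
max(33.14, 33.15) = 33.15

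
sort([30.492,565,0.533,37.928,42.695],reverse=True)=[565,42.695,37.928,30.492,0.533]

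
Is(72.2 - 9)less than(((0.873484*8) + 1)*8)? Yes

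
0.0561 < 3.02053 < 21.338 True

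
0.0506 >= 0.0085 True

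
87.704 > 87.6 True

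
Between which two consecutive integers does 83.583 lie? 83 and 84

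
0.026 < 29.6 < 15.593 False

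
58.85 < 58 False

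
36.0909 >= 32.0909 True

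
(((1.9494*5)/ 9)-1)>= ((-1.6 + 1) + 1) False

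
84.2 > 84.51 False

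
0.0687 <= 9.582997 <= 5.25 False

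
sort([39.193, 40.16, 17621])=[39.193, 40.16, 17621]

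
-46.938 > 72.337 False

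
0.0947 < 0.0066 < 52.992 False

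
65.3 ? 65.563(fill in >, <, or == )<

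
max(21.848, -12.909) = 21.848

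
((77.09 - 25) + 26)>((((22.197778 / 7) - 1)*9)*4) False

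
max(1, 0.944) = 1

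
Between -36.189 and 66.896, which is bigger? 66.896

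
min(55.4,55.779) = 55.4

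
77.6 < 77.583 False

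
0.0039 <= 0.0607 True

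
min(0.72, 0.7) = 0.7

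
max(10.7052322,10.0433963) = 10.7052322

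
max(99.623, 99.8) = 99.8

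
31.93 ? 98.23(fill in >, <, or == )<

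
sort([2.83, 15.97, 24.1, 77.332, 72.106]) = [2.83, 15.97, 24.1, 72.106, 77.332]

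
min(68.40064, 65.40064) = 65.40064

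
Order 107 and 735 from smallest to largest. 107, 735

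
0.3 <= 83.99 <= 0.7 False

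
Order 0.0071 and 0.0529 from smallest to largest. 0.0071, 0.0529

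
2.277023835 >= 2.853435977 False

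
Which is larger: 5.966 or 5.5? 5.966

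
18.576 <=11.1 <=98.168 False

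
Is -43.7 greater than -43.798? Yes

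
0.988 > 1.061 False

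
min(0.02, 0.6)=0.02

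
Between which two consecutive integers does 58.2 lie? 58 and 59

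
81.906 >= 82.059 False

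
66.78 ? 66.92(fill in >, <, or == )<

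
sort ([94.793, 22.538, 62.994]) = [22.538, 62.994, 94.793]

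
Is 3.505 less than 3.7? Yes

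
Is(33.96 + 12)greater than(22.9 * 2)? Yes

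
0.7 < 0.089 False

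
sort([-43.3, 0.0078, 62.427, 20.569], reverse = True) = [62.427, 20.569, 0.0078, -43.3]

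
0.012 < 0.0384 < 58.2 True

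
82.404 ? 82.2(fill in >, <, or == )>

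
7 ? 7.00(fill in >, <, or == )==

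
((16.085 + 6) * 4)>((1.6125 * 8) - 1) True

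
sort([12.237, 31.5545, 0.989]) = [0.989, 12.237, 31.5545]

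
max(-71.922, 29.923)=29.923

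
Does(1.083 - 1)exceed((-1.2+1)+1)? No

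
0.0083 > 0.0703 False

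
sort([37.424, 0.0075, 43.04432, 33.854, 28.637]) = [0.0075, 28.637, 33.854, 37.424, 43.04432]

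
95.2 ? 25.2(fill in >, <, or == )>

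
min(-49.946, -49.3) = -49.946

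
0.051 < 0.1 True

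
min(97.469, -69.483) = -69.483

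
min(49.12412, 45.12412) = 45.12412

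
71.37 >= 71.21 True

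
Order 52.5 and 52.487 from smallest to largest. 52.487,52.5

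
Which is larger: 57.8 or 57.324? 57.8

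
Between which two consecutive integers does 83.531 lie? 83 and 84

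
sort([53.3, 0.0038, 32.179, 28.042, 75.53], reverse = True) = [75.53, 53.3, 32.179, 28.042, 0.0038]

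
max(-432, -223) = -223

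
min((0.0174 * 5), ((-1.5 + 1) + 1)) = 0.087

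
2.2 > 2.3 False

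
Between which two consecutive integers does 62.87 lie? 62 and 63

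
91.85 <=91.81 False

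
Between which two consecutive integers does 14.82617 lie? 14 and 15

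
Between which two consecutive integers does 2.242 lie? 2 and 3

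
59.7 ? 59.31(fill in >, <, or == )>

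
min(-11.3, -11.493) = -11.493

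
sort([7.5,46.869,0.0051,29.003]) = [0.0051,7.5,29.003,46.869]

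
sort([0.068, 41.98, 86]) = [0.068, 41.98, 86]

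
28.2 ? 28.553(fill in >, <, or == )<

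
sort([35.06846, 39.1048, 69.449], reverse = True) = [69.449, 39.1048, 35.06846]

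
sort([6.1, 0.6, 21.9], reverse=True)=[21.9, 6.1, 0.6]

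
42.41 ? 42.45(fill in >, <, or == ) <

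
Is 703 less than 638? No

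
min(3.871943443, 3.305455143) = 3.305455143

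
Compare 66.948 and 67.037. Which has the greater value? 67.037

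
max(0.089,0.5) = 0.5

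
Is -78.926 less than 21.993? Yes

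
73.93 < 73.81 False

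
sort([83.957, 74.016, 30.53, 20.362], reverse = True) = [83.957, 74.016, 30.53, 20.362]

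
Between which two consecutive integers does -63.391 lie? -64 and -63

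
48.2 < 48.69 True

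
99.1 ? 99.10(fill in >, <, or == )==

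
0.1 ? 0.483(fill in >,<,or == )<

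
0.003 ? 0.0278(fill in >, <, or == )<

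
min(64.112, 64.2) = 64.112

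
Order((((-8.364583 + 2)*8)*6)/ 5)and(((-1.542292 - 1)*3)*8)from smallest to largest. ((((-8.364583 + 2)*8)*6)/ 5), (((-1.542292 - 1)*3)*8)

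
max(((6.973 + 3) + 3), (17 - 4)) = 13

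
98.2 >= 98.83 False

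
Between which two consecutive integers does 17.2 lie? 17 and 18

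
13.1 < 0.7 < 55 False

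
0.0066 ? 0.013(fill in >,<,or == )<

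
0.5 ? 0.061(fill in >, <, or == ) >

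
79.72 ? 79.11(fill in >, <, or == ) >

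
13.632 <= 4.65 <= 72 False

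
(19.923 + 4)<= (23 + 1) True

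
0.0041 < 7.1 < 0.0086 False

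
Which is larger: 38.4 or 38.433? 38.433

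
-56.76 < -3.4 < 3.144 True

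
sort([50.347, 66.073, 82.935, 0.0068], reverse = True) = [82.935, 66.073, 50.347, 0.0068]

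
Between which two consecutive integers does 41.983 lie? 41 and 42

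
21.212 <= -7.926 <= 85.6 False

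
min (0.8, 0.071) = 0.071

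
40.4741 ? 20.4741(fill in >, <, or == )>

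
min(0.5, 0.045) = 0.045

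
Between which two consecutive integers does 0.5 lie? 0 and 1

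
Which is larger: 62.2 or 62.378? 62.378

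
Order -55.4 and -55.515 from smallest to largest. -55.515,-55.4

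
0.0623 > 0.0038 True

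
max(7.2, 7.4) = 7.4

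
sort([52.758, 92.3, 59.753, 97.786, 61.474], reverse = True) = [97.786, 92.3, 61.474, 59.753, 52.758]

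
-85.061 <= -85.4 False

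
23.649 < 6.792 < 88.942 False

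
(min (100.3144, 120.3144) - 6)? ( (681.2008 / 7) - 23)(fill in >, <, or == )>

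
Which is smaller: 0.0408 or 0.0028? 0.0028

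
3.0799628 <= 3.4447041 True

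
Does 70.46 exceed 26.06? Yes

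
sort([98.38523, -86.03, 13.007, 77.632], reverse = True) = [98.38523, 77.632, 13.007, -86.03]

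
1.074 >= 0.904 True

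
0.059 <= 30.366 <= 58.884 True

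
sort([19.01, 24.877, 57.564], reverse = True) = [57.564, 24.877, 19.01]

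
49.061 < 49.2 True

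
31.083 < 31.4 True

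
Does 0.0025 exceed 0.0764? No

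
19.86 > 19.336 True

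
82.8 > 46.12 True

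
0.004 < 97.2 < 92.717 False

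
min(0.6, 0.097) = 0.097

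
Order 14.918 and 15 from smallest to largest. 14.918, 15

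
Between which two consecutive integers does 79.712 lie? 79 and 80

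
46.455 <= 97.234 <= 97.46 True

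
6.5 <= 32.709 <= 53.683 True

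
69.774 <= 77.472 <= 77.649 True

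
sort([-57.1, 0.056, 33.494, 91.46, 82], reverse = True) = [91.46, 82, 33.494, 0.056, -57.1]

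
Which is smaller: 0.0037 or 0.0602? 0.0037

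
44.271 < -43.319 False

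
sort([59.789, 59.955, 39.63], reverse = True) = [59.955, 59.789, 39.63]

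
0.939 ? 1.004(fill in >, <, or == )<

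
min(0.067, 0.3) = 0.067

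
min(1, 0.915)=0.915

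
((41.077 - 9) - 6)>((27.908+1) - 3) True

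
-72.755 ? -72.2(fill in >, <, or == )<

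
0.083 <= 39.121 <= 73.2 True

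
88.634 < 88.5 False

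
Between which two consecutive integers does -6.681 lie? -7 and -6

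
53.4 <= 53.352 False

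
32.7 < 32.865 True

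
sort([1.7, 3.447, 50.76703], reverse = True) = [50.76703, 3.447, 1.7]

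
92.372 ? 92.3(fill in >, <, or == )>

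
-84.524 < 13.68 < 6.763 False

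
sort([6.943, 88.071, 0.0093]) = [0.0093, 6.943, 88.071]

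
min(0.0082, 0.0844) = 0.0082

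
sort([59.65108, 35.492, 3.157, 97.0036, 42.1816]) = [3.157, 35.492, 42.1816, 59.65108, 97.0036]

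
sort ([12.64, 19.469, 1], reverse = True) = [19.469, 12.64, 1]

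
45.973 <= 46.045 True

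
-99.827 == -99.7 False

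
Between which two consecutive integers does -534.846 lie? -535 and -534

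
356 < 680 True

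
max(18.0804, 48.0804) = 48.0804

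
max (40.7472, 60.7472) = 60.7472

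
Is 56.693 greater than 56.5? Yes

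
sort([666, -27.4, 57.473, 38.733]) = [-27.4, 38.733, 57.473, 666]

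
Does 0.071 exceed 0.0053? Yes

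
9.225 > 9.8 False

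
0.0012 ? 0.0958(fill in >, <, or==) <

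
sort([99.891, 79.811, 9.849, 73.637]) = [9.849, 73.637, 79.811, 99.891]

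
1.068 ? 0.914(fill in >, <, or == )>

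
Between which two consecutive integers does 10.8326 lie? 10 and 11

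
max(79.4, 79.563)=79.563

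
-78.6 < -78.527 True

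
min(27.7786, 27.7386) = 27.7386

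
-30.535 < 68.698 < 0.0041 False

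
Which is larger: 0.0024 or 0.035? 0.035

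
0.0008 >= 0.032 False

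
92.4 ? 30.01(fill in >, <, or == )>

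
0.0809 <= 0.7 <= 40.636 True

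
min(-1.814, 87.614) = -1.814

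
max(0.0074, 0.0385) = 0.0385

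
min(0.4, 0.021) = 0.021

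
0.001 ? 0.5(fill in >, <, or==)<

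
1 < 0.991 False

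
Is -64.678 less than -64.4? Yes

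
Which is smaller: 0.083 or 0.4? 0.083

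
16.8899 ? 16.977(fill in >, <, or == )<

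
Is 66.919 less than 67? Yes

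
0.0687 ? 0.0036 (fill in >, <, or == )>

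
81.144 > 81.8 False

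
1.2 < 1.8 True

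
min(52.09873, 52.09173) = 52.09173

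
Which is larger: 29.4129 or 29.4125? 29.4129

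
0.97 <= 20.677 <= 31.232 True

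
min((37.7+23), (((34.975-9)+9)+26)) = 60.7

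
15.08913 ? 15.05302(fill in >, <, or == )>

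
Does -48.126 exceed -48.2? Yes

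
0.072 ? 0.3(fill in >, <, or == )<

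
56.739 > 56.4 True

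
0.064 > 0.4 False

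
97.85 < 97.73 False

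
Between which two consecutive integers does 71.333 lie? 71 and 72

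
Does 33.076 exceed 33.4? No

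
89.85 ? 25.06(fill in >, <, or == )>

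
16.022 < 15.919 False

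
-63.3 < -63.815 False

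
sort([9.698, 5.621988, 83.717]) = [5.621988, 9.698, 83.717]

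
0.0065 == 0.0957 False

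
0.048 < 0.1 True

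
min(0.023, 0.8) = 0.023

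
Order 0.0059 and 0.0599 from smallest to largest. 0.0059,0.0599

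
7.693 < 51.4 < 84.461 True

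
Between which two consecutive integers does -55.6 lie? -56 and -55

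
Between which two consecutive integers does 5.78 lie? 5 and 6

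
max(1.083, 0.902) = 1.083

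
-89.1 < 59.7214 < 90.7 True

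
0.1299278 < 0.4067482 True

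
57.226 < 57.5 True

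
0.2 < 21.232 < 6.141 False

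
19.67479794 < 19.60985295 False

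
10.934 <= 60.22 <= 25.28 False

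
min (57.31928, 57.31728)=57.31728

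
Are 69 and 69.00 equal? Yes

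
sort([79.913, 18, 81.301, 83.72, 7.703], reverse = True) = [83.72, 81.301, 79.913, 18, 7.703]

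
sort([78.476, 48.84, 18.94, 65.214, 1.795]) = [1.795, 18.94, 48.84, 65.214, 78.476]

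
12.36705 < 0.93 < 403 False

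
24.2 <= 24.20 True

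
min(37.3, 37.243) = 37.243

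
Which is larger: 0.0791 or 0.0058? 0.0791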